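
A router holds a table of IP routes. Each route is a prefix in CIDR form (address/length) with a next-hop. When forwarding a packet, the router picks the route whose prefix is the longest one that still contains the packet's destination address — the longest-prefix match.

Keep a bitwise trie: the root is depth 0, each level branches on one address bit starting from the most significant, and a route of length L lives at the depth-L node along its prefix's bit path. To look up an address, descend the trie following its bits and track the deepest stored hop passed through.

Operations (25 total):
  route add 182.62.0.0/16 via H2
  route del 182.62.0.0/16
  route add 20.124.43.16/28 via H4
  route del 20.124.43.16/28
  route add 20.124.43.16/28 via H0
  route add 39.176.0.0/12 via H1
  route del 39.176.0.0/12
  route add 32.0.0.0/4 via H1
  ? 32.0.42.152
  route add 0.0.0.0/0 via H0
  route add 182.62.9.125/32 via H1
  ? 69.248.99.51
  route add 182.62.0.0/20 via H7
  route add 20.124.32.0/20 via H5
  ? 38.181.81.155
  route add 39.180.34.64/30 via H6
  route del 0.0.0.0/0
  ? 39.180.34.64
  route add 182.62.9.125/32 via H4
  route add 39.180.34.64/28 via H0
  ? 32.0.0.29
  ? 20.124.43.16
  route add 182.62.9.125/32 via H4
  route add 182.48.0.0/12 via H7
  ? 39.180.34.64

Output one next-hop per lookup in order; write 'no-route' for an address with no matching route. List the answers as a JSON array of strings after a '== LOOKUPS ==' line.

Trace:
  add 182.62.0.0/16 -> H2 at depth 16
  del 182.62.0.0/16 (clear depth 16)
  add 20.124.43.16/28 -> H4 at depth 28
  del 20.124.43.16/28 (clear depth 28)
  add 20.124.43.16/28 -> H0 at depth 28
  add 39.176.0.0/12 -> H1 at depth 12
  del 39.176.0.0/12 (clear depth 12)
  add 32.0.0.0/4 -> H1 at depth 4
  Q 32.0.42.152: descend 00100 ; hops seen [H1] ; pick H1
  add 0.0.0.0/0 -> H0 at depth 0
  add 182.62.9.125/32 -> H1 at depth 32
  Q 69.248.99.51: descend 0 ; hops seen [H0] ; pick H0
  add 182.62.0.0/20 -> H7 at depth 20
  add 20.124.32.0/20 -> H5 at depth 20
  Q 38.181.81.155: descend 0010011 ; hops seen [H0,H1] ; pick H1
  add 39.180.34.64/30 -> H6 at depth 30
  del 0.0.0.0/0 (clear depth 0)
  Q 39.180.34.64: descend 001001111011010000100010010000 ; hops seen [H1,H6] ; pick H6
  add 182.62.9.125/32 -> H4 at depth 32
  add 39.180.34.64/28 -> H0 at depth 28
  Q 32.0.0.29: descend 00100 ; hops seen [H1] ; pick H1
  Q 20.124.43.16: descend 0001010001111100001010110001 ; hops seen [H5,H0] ; pick H0
  add 182.62.9.125/32 -> H4 at depth 32
  add 182.48.0.0/12 -> H7 at depth 12
  Q 39.180.34.64: descend 001001111011010000100010010000 ; hops seen [H1,H0,H6] ; pick H6

== LOOKUPS ==
["H1","H0","H1","H6","H1","H0","H6"]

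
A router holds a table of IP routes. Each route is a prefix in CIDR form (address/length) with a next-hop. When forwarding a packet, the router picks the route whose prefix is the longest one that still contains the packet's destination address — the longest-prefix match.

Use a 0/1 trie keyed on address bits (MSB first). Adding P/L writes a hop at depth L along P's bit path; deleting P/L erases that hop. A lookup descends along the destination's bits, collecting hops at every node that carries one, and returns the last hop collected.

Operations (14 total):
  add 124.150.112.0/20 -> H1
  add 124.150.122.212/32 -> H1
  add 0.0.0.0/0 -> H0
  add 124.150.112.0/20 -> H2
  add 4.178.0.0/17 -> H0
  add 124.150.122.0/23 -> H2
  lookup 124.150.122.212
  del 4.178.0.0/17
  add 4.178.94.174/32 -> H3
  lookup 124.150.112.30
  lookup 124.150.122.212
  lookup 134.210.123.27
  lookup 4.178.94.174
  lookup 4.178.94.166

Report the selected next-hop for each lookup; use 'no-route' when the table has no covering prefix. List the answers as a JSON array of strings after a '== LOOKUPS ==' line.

Process each operation:
  + 124.150.112.0/20 (H1) depth=20
  + 124.150.122.212/32 (H1) depth=32
  + 0.0.0.0/0 (H0) depth=0
  + 124.150.112.0/20 (H2) depth=20
  + 4.178.0.0/17 (H0) depth=17
  + 124.150.122.0/23 (H2) depth=23
  Q 124.150.122.212: descend 01111100100101100111101011010100 ; hops seen [H0,H2,H2,H1] ; pick H1
  del 4.178.0.0/17 (clear depth 17)
  + 4.178.94.174/32 (H3) depth=32
  Q 124.150.112.30: descend 01111100100101100111 ; hops seen [H0,H2] ; pick H2
  Q 124.150.122.212: descend 01111100100101100111101011010100 ; hops seen [H0,H2,H2,H1] ; pick H1
  Q 134.210.123.27: descend ε ; hops seen [H0] ; pick H0
  Q 4.178.94.174: descend 00000100101100100101111010101110 ; hops seen [H0,H3] ; pick H3
  Q 4.178.94.166: descend 0000010010110010010111101010 ; hops seen [H0] ; pick H0

== LOOKUPS ==
["H1","H2","H1","H0","H3","H0"]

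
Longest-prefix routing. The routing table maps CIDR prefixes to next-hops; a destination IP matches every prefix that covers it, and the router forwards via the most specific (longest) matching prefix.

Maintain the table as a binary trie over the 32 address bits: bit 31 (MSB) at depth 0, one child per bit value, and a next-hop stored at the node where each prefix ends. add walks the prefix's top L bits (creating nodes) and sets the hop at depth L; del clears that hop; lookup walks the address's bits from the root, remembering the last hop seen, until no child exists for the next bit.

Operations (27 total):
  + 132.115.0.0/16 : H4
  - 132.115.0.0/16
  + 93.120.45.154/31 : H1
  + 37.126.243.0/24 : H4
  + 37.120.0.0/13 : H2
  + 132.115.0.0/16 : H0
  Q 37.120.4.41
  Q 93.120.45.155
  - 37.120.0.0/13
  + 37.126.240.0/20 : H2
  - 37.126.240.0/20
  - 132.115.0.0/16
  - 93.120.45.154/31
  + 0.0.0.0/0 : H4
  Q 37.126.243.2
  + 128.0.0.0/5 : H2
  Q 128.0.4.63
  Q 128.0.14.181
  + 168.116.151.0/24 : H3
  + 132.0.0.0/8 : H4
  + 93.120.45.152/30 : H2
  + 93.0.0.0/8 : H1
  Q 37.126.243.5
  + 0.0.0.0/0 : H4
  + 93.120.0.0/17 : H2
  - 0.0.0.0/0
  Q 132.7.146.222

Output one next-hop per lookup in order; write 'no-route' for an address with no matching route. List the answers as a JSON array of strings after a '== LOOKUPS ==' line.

Trace:
  + 132.115.0.0/16 (H4) depth=16
  - 132.115.0.0/16 clear@16
  + 93.120.45.154/31 (H1) depth=31
  + 37.126.243.0/24 (H4) depth=24
  + 37.120.0.0/13 (H2) depth=13
  + 132.115.0.0/16 (H0) depth=16
  ? 37.120.4.41  path d0:-→d1:-→d2:-→d3:-→d4:-→d5:-→d6:-→d7:-→d8:-→d9:-→d10:-→d11:-→d12:-→d13:H2  best=H2
  ? 93.120.45.155  path d0:-→d1:-→d2:-→d3:-→d4:-→d5:-→d6:-→d7:-→d8:-→d9:-→d10:-→d11:-→d12:-→d13:-→d14:-→d15:-→d16:-→d17:-→d18:-→d19:-→d20:-→d21:-→d22:-→d23:-→d24:-→d25:-→d26:-→d27:-→d28:-→d29:-→d30:-→d31:H1  best=H1
  - 37.120.0.0/13 clear@13
  + 37.126.240.0/20 (H2) depth=20
  - 37.126.240.0/20 clear@20
  - 132.115.0.0/16 clear@16
  - 93.120.45.154/31 clear@31
  + 0.0.0.0/0 (H4) depth=0
  ? 37.126.243.2  path d0:H4→d1:-→d2:-→d3:-→d4:-→d5:-→d6:-→d7:-→d8:-→d9:-→d10:-→d11:-→d12:-→d13:-→d14:-→d15:-→d16:-→d17:-→d18:-→d19:-→d20:-→d21:-→d22:-→d23:-→d24:H4  best=H4
  + 128.0.0.0/5 (H2) depth=5
  ? 128.0.4.63  path d0:H4→d1:-→d2:-→d3:-→d4:-→d5:H2  best=H2
  ? 128.0.14.181  path d0:H4→d1:-→d2:-→d3:-→d4:-→d5:H2  best=H2
  + 168.116.151.0/24 (H3) depth=24
  + 132.0.0.0/8 (H4) depth=8
  + 93.120.45.152/30 (H2) depth=30
  + 93.0.0.0/8 (H1) depth=8
  ? 37.126.243.5  path d0:H4→d1:-→d2:-→d3:-→d4:-→d5:-→d6:-→d7:-→d8:-→d9:-→d10:-→d11:-→d12:-→d13:-→d14:-→d15:-→d16:-→d17:-→d18:-→d19:-→d20:-→d21:-→d22:-→d23:-→d24:H4  best=H4
  + 0.0.0.0/0 (H4) depth=0
  + 93.120.0.0/17 (H2) depth=17
  - 0.0.0.0/0 clear@0
  ? 132.7.146.222  path d0:-→d1:-→d2:-→d3:-→d4:-→d5:H2→d6:-→d7:-→d8:H4→d9:-  best=H4

== LOOKUPS ==
["H2","H1","H4","H2","H2","H4","H4"]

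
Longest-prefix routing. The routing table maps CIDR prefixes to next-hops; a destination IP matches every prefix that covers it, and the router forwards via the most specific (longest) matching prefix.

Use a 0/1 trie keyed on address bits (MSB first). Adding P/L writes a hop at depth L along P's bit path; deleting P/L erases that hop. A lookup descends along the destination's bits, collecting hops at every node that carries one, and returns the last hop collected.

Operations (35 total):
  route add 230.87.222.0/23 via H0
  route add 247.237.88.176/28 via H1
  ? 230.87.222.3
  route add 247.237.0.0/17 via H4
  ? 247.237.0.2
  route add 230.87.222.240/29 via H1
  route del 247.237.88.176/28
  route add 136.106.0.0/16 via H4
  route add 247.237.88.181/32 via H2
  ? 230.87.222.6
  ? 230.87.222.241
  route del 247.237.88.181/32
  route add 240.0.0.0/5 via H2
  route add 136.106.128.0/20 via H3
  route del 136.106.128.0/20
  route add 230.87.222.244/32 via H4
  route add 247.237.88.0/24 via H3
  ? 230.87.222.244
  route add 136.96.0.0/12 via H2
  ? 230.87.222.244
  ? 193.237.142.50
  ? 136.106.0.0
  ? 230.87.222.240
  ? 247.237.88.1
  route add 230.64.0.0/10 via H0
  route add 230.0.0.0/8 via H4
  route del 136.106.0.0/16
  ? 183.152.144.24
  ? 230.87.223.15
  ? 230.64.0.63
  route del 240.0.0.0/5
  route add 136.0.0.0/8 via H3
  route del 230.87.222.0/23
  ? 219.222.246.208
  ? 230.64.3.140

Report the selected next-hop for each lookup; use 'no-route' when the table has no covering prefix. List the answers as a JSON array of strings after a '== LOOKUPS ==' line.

Process each operation:
  add 230.87.222.0/23 -> H0 at depth 23
  add 247.237.88.176/28 -> H1 at depth 28
  lookup 230.87.222.3: bits 11100110010101111101111 walk d0:-→d1:-→d2:-→d3:-→d4:-→d5:-→d6:-→d7:-→d8:-→d9:-→d10:-→d11:-→d12:-→d13:-→d14:-→d15:-→d16:-→d17:-→d18:-→d19:-→d20:-→d21:-→d22:-→d23:H0 -> H0
  add 247.237.0.0/17 -> H4 at depth 17
  lookup 247.237.0.2: bits 11110111111011010 walk d0:-→d1:-→d2:-→d3:-→d4:-→d5:-→d6:-→d7:-→d8:-→d9:-→d10:-→d11:-→d12:-→d13:-→d14:-→d15:-→d16:-→d17:H4 -> H4
  add 230.87.222.240/29 -> H1 at depth 29
  - 247.237.88.176/28 clear@28
  add 136.106.0.0/16 -> H4 at depth 16
  add 247.237.88.181/32 -> H2 at depth 32
  lookup 230.87.222.6: bits 111001100101011111011110 walk d0:-→d1:-→d2:-→d3:-→d4:-→d5:-→d6:-→d7:-→d8:-→d9:-→d10:-→d11:-→d12:-→d13:-→d14:-→d15:-→d16:-→d17:-→d18:-→d19:-→d20:-→d21:-→d22:-→d23:H0→d24:- -> H0
  lookup 230.87.222.241: bits 11100110010101111101111011110 walk d0:-→d1:-→d2:-→d3:-→d4:-→d5:-→d6:-→d7:-→d8:-→d9:-→d10:-→d11:-→d12:-→d13:-→d14:-→d15:-→d16:-→d17:-→d18:-→d19:-→d20:-→d21:-→d22:-→d23:H0→d24:-→d25:-→d26:-→d27:-→d28:-→d29:H1 -> H1
  - 247.237.88.181/32 clear@32
  add 240.0.0.0/5 -> H2 at depth 5
  add 136.106.128.0/20 -> H3 at depth 20
  - 136.106.128.0/20 clear@20
  add 230.87.222.244/32 -> H4 at depth 32
  add 247.237.88.0/24 -> H3 at depth 24
  lookup 230.87.222.244: bits 11100110010101111101111011110100 walk d0:-→d1:-→d2:-→d3:-→d4:-→d5:-→d6:-→d7:-→d8:-→d9:-→d10:-→d11:-→d12:-→d13:-→d14:-→d15:-→d16:-→d17:-→d18:-→d19:-→d20:-→d21:-→d22:-→d23:H0→d24:-→d25:-→d26:-→d27:-→d28:-→d29:H1→d30:-→d31:-→d32:H4 -> H4
  add 136.96.0.0/12 -> H2 at depth 12
  lookup 230.87.222.244: bits 11100110010101111101111011110100 walk d0:-→d1:-→d2:-→d3:-→d4:-→d5:-→d6:-→d7:-→d8:-→d9:-→d10:-→d11:-→d12:-→d13:-→d14:-→d15:-→d16:-→d17:-→d18:-→d19:-→d20:-→d21:-→d22:-→d23:H0→d24:-→d25:-→d26:-→d27:-→d28:-→d29:H1→d30:-→d31:-→d32:H4 -> H4
  lookup 193.237.142.50: bits 11 walk d0:-→d1:-→d2:- -> no-route
  lookup 136.106.0.0: bits 1000100001101010 walk d0:-→d1:-→d2:-→d3:-→d4:-→d5:-→d6:-→d7:-→d8:-→d9:-→d10:-→d11:-→d12:H2→d13:-→d14:-→d15:-→d16:H4 -> H4
  lookup 230.87.222.240: bits 11100110010101111101111011110 walk d0:-→d1:-→d2:-→d3:-→d4:-→d5:-→d6:-→d7:-→d8:-→d9:-→d10:-→d11:-→d12:-→d13:-→d14:-→d15:-→d16:-→d17:-→d18:-→d19:-→d20:-→d21:-→d22:-→d23:H0→d24:-→d25:-→d26:-→d27:-→d28:-→d29:H1 -> H1
  lookup 247.237.88.1: bits 111101111110110101011000 walk d0:-→d1:-→d2:-→d3:-→d4:-→d5:H2→d6:-→d7:-→d8:-→d9:-→d10:-→d11:-→d12:-→d13:-→d14:-→d15:-→d16:-→d17:H4→d18:-→d19:-→d20:-→d21:-→d22:-→d23:-→d24:H3 -> H3
  add 230.64.0.0/10 -> H0 at depth 10
  add 230.0.0.0/8 -> H4 at depth 8
  - 136.106.0.0/16 clear@16
  lookup 183.152.144.24: bits 10 walk d0:-→d1:-→d2:- -> no-route
  lookup 230.87.223.15: bits 11100110010101111101111 walk d0:-→d1:-→d2:-→d3:-→d4:-→d5:-→d6:-→d7:-→d8:H4→d9:-→d10:H0→d11:-→d12:-→d13:-→d14:-→d15:-→d16:-→d17:-→d18:-→d19:-→d20:-→d21:-→d22:-→d23:H0 -> H0
  lookup 230.64.0.63: bits 11100110010 walk d0:-→d1:-→d2:-→d3:-→d4:-→d5:-→d6:-→d7:-→d8:H4→d9:-→d10:H0→d11:- -> H0
  - 240.0.0.0/5 clear@5
  add 136.0.0.0/8 -> H3 at depth 8
  - 230.87.222.0/23 clear@23
  lookup 219.222.246.208: bits 11 walk d0:-→d1:-→d2:- -> no-route
  lookup 230.64.3.140: bits 11100110010 walk d0:-→d1:-→d2:-→d3:-→d4:-→d5:-→d6:-→d7:-→d8:H4→d9:-→d10:H0→d11:- -> H0

== LOOKUPS ==
["H0","H4","H0","H1","H4","H4","no-route","H4","H1","H3","no-route","H0","H0","no-route","H0"]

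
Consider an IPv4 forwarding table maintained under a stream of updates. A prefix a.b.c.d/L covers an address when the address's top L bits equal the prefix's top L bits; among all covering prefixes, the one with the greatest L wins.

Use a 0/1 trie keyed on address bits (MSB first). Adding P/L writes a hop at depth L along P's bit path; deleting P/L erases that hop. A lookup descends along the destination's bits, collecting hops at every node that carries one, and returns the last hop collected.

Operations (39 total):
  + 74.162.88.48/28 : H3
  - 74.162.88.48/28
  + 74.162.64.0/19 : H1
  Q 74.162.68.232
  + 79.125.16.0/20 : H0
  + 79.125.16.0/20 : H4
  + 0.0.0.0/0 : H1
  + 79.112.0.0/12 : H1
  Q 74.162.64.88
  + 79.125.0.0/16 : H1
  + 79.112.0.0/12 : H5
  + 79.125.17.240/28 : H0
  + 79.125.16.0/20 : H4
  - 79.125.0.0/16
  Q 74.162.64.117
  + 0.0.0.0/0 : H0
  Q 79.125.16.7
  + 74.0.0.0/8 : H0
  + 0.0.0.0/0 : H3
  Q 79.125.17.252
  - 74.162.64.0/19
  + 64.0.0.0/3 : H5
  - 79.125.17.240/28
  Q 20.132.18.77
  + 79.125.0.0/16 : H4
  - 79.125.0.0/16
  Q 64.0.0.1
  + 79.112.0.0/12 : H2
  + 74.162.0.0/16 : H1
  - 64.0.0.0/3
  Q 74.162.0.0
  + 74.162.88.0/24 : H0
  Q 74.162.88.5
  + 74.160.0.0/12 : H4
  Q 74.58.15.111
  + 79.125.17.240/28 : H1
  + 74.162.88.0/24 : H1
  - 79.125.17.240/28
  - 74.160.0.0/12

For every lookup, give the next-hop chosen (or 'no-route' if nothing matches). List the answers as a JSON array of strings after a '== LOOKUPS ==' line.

Trace:
  add 74.162.88.48/28 -> H3 at depth 28
  del 74.162.88.48/28 (clear depth 28)
  add 74.162.64.0/19 -> H1 at depth 19
  lookup 74.162.68.232: bits 0100101010100010010 walk d0:-→d1:-→d2:-→d3:-→d4:-→d5:-→d6:-→d7:-→d8:-→d9:-→d10:-→d11:-→d12:-→d13:-→d14:-→d15:-→d16:-→d17:-→d18:-→d19:H1 -> H1
  add 79.125.16.0/20 -> H0 at depth 20
  add 79.125.16.0/20 -> H4 at depth 20
  add 0.0.0.0/0 -> H1 at depth 0
  add 79.112.0.0/12 -> H1 at depth 12
  lookup 74.162.64.88: bits 0100101010100010010 walk d0:H1→d1:-→d2:-→d3:-→d4:-→d5:-→d6:-→d7:-→d8:-→d9:-→d10:-→d11:-→d12:-→d13:-→d14:-→d15:-→d16:-→d17:-→d18:-→d19:H1 -> H1
  add 79.125.0.0/16 -> H1 at depth 16
  add 79.112.0.0/12 -> H5 at depth 12
  add 79.125.17.240/28 -> H0 at depth 28
  add 79.125.16.0/20 -> H4 at depth 20
  del 79.125.0.0/16 (clear depth 16)
  lookup 74.162.64.117: bits 0100101010100010010 walk d0:H1→d1:-→d2:-→d3:-→d4:-→d5:-→d6:-→d7:-→d8:-→d9:-→d10:-→d11:-→d12:-→d13:-→d14:-→d15:-→d16:-→d17:-→d18:-→d19:H1 -> H1
  add 0.0.0.0/0 -> H0 at depth 0
  lookup 79.125.16.7: bits 01001111011111010001000 walk d0:H0→d1:-→d2:-→d3:-→d4:-→d5:-→d6:-→d7:-→d8:-→d9:-→d10:-→d11:-→d12:H5→d13:-→d14:-→d15:-→d16:-→d17:-→d18:-→d19:-→d20:H4→d21:-→d22:-→d23:- -> H4
  add 74.0.0.0/8 -> H0 at depth 8
  add 0.0.0.0/0 -> H3 at depth 0
  lookup 79.125.17.252: bits 0100111101111101000100011111 walk d0:H3→d1:-→d2:-→d3:-→d4:-→d5:-→d6:-→d7:-→d8:-→d9:-→d10:-→d11:-→d12:H5→d13:-→d14:-→d15:-→d16:-→d17:-→d18:-→d19:-→d20:H4→d21:-→d22:-→d23:-→d24:-→d25:-→d26:-→d27:-→d28:H0 -> H0
  del 74.162.64.0/19 (clear depth 19)
  add 64.0.0.0/3 -> H5 at depth 3
  del 79.125.17.240/28 (clear depth 28)
  lookup 20.132.18.77: bits 0 walk d0:H3→d1:- -> H3
  add 79.125.0.0/16 -> H4 at depth 16
  del 79.125.0.0/16 (clear depth 16)
  lookup 64.0.0.1: bits 0100 walk d0:H3→d1:-→d2:-→d3:H5→d4:- -> H5
  add 79.112.0.0/12 -> H2 at depth 12
  add 74.162.0.0/16 -> H1 at depth 16
  del 64.0.0.0/3 (clear depth 3)
  lookup 74.162.0.0: bits 01001010101000100 walk d0:H3→d1:-→d2:-→d3:-→d4:-→d5:-→d6:-→d7:-→d8:H0→d9:-→d10:-→d11:-→d12:-→d13:-→d14:-→d15:-→d16:H1→d17:- -> H1
  add 74.162.88.0/24 -> H0 at depth 24
  lookup 74.162.88.5: bits 01001010101000100101100000 walk d0:H3→d1:-→d2:-→d3:-→d4:-→d5:-→d6:-→d7:-→d8:H0→d9:-→d10:-→d11:-→d12:-→d13:-→d14:-→d15:-→d16:H1→d17:-→d18:-→d19:-→d20:-→d21:-→d22:-→d23:-→d24:H0→d25:-→d26:- -> H0
  add 74.160.0.0/12 -> H4 at depth 12
  lookup 74.58.15.111: bits 01001010 walk d0:H3→d1:-→d2:-→d3:-→d4:-→d5:-→d6:-→d7:-→d8:H0 -> H0
  add 79.125.17.240/28 -> H1 at depth 28
  add 74.162.88.0/24 -> H1 at depth 24
  del 79.125.17.240/28 (clear depth 28)
  del 74.160.0.0/12 (clear depth 12)

== LOOKUPS ==
["H1","H1","H1","H4","H0","H3","H5","H1","H0","H0"]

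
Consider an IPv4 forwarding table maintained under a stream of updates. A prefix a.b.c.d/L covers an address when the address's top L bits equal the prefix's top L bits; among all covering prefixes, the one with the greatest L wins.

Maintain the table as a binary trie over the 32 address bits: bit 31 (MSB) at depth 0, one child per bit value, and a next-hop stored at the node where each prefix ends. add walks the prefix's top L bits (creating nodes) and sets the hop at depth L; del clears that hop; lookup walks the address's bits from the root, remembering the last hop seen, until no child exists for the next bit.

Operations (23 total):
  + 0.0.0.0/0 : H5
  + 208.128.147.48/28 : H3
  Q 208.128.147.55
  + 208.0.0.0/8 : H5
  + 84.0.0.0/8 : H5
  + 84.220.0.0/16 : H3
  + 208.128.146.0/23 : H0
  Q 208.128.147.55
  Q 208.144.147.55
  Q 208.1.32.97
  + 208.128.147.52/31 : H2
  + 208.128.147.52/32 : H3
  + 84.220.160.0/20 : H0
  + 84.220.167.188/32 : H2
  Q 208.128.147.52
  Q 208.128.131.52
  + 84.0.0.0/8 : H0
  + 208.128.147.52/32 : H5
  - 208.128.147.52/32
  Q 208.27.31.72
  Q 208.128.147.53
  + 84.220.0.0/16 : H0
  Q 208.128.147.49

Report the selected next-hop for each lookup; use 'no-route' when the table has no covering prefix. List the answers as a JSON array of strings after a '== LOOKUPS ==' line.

Process each operation:
  add 0.0.0.0/0 -> H5 at depth 0
  add 208.128.147.48/28 -> H3 at depth 28
  Q 208.128.147.55: descend 1101000010000000100100110011 ; hops seen [H5,H3] ; pick H3
  add 208.0.0.0/8 -> H5 at depth 8
  add 84.0.0.0/8 -> H5 at depth 8
  add 84.220.0.0/16 -> H3 at depth 16
  add 208.128.146.0/23 -> H0 at depth 23
  Q 208.128.147.55: descend 1101000010000000100100110011 ; hops seen [H5,H5,H0,H3] ; pick H3
  Q 208.144.147.55: descend 11010000100 ; hops seen [H5,H5] ; pick H5
  Q 208.1.32.97: descend 11010000 ; hops seen [H5,H5] ; pick H5
  add 208.128.147.52/31 -> H2 at depth 31
  add 208.128.147.52/32 -> H3 at depth 32
  add 84.220.160.0/20 -> H0 at depth 20
  add 84.220.167.188/32 -> H2 at depth 32
  Q 208.128.147.52: descend 11010000100000001001001100110100 ; hops seen [H5,H5,H0,H3,H2,H3] ; pick H3
  Q 208.128.131.52: descend 1101000010000000100 ; hops seen [H5,H5] ; pick H5
  add 84.0.0.0/8 -> H0 at depth 8
  add 208.128.147.52/32 -> H5 at depth 32
  del 208.128.147.52/32 (clear depth 32)
  Q 208.27.31.72: descend 11010000 ; hops seen [H5,H5] ; pick H5
  Q 208.128.147.53: descend 1101000010000000100100110011010 ; hops seen [H5,H5,H0,H3,H2] ; pick H2
  add 84.220.0.0/16 -> H0 at depth 16
  Q 208.128.147.49: descend 11010000100000001001001100110 ; hops seen [H5,H5,H0,H3] ; pick H3

== LOOKUPS ==
["H3","H3","H5","H5","H3","H5","H5","H2","H3"]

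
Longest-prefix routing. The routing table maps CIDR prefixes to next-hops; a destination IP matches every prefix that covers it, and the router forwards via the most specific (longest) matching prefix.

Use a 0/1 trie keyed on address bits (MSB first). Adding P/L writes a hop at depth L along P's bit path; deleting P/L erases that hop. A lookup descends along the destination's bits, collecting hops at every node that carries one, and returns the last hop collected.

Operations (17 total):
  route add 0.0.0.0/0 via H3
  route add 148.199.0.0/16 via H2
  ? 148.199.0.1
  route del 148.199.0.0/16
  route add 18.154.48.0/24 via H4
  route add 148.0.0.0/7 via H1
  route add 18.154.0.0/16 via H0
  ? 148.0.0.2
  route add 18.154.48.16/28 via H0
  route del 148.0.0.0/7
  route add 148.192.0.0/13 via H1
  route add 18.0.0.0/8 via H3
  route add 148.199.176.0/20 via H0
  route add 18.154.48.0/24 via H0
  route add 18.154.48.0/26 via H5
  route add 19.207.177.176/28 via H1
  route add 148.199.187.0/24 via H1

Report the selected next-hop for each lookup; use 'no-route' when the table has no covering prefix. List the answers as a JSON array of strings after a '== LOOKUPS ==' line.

Process each operation:
  add 0.0.0.0/0 -> H3 at depth 0
  add 148.199.0.0/16 -> H2 at depth 16
  Q 148.199.0.1: descend 1001010011000111 ; hops seen [H3,H2] ; pick H2
  del 148.199.0.0/16 (clear depth 16)
  add 18.154.48.0/24 -> H4 at depth 24
  add 148.0.0.0/7 -> H1 at depth 7
  add 18.154.0.0/16 -> H0 at depth 16
  Q 148.0.0.2: descend 10010100 ; hops seen [H3,H1] ; pick H1
  add 18.154.48.16/28 -> H0 at depth 28
  del 148.0.0.0/7 (clear depth 7)
  add 148.192.0.0/13 -> H1 at depth 13
  add 18.0.0.0/8 -> H3 at depth 8
  add 148.199.176.0/20 -> H0 at depth 20
  add 18.154.48.0/24 -> H0 at depth 24
  add 18.154.48.0/26 -> H5 at depth 26
  add 19.207.177.176/28 -> H1 at depth 28
  add 148.199.187.0/24 -> H1 at depth 24

== LOOKUPS ==
["H2","H1"]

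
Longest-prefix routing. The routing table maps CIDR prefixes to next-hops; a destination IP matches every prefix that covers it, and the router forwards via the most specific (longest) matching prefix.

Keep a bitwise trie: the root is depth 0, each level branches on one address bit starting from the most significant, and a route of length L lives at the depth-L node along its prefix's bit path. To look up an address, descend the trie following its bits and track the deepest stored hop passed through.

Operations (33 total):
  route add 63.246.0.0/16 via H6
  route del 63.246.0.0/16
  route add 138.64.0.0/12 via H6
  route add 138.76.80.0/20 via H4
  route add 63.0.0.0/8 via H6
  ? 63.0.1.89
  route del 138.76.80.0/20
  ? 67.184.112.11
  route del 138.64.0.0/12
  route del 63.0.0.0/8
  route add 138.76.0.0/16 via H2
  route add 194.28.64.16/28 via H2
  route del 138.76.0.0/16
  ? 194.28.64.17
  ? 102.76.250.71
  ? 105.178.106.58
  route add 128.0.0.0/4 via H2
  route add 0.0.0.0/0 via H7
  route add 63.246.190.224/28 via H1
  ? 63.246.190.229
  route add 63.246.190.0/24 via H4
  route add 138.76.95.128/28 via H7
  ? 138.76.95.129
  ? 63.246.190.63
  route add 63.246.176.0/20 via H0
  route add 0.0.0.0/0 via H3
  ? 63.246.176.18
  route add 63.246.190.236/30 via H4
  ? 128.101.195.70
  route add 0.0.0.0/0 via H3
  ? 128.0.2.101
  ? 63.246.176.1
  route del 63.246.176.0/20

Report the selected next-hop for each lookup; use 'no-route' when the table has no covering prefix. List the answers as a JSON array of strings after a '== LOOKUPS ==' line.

Process each operation:
  add 63.246.0.0/16 -> H6 at depth 16
  - 63.246.0.0/16 clear@16
  add 138.64.0.0/12 -> H6 at depth 12
  add 138.76.80.0/20 -> H4 at depth 20
  add 63.0.0.0/8 -> H6 at depth 8
  Q 63.0.1.89: descend 00111111 ; hops seen [H6] ; pick H6
  - 138.76.80.0/20 clear@20
  Q 67.184.112.11: descend 0 ; hops seen [∅] ; pick no-route
  - 138.64.0.0/12 clear@12
  - 63.0.0.0/8 clear@8
  add 138.76.0.0/16 -> H2 at depth 16
  add 194.28.64.16/28 -> H2 at depth 28
  - 138.76.0.0/16 clear@16
  Q 194.28.64.17: descend 1100001000011100010000000001 ; hops seen [H2] ; pick H2
  Q 102.76.250.71: descend 0 ; hops seen [∅] ; pick no-route
  Q 105.178.106.58: descend 0 ; hops seen [∅] ; pick no-route
  add 128.0.0.0/4 -> H2 at depth 4
  add 0.0.0.0/0 -> H7 at depth 0
  add 63.246.190.224/28 -> H1 at depth 28
  Q 63.246.190.229: descend 0011111111110110101111101110 ; hops seen [H7,H1] ; pick H1
  add 63.246.190.0/24 -> H4 at depth 24
  add 138.76.95.128/28 -> H7 at depth 28
  Q 138.76.95.129: descend 1000101001001100010111111000 ; hops seen [H7,H2,H7] ; pick H7
  Q 63.246.190.63: descend 001111111111011010111110 ; hops seen [H7,H4] ; pick H4
  add 63.246.176.0/20 -> H0 at depth 20
  add 0.0.0.0/0 -> H3 at depth 0
  Q 63.246.176.18: descend 00111111111101101011 ; hops seen [H3,H0] ; pick H0
  add 63.246.190.236/30 -> H4 at depth 30
  Q 128.101.195.70: descend 1000 ; hops seen [H3,H2] ; pick H2
  add 0.0.0.0/0 -> H3 at depth 0
  Q 128.0.2.101: descend 1000 ; hops seen [H3,H2] ; pick H2
  Q 63.246.176.1: descend 00111111111101101011 ; hops seen [H3,H0] ; pick H0
  - 63.246.176.0/20 clear@20

== LOOKUPS ==
["H6","no-route","H2","no-route","no-route","H1","H7","H4","H0","H2","H2","H0"]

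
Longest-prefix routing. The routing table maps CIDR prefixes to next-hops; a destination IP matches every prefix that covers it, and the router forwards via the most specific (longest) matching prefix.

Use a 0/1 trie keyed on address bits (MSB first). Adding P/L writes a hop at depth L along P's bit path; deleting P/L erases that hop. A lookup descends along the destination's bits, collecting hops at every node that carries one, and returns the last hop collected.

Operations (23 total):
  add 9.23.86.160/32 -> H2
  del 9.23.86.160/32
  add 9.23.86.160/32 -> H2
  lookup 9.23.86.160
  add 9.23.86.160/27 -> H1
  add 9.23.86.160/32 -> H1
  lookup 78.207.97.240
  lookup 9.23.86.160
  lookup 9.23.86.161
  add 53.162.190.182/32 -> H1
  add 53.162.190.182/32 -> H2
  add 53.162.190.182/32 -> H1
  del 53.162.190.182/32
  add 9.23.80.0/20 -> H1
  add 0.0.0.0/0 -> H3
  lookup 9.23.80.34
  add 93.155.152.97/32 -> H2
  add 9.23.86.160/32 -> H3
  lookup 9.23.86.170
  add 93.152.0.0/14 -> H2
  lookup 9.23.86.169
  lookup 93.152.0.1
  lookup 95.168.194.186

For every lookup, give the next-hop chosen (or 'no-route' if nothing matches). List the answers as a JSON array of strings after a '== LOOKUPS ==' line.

Process each operation:
  + 9.23.86.160/32 (H2) depth=32
  - 9.23.86.160/32 clear@32
  + 9.23.86.160/32 (H2) depth=32
  Q 9.23.86.160: descend 00001001000101110101011010100000 ; hops seen [H2] ; pick H2
  + 9.23.86.160/27 (H1) depth=27
  + 9.23.86.160/32 (H1) depth=32
  Q 78.207.97.240: descend 0 ; hops seen [∅] ; pick no-route
  Q 9.23.86.160: descend 00001001000101110101011010100000 ; hops seen [H1,H1] ; pick H1
  Q 9.23.86.161: descend 0000100100010111010101101010000 ; hops seen [H1] ; pick H1
  + 53.162.190.182/32 (H1) depth=32
  + 53.162.190.182/32 (H2) depth=32
  + 53.162.190.182/32 (H1) depth=32
  - 53.162.190.182/32 clear@32
  + 9.23.80.0/20 (H1) depth=20
  + 0.0.0.0/0 (H3) depth=0
  Q 9.23.80.34: descend 000010010001011101010 ; hops seen [H3,H1] ; pick H1
  + 93.155.152.97/32 (H2) depth=32
  + 9.23.86.160/32 (H3) depth=32
  Q 9.23.86.170: descend 0000100100010111010101101010 ; hops seen [H3,H1,H1] ; pick H1
  + 93.152.0.0/14 (H2) depth=14
  Q 9.23.86.169: descend 0000100100010111010101101010 ; hops seen [H3,H1,H1] ; pick H1
  Q 93.152.0.1: descend 01011101100110 ; hops seen [H3,H2] ; pick H2
  Q 95.168.194.186: descend 010111 ; hops seen [H3] ; pick H3

== LOOKUPS ==
["H2","no-route","H1","H1","H1","H1","H1","H2","H3"]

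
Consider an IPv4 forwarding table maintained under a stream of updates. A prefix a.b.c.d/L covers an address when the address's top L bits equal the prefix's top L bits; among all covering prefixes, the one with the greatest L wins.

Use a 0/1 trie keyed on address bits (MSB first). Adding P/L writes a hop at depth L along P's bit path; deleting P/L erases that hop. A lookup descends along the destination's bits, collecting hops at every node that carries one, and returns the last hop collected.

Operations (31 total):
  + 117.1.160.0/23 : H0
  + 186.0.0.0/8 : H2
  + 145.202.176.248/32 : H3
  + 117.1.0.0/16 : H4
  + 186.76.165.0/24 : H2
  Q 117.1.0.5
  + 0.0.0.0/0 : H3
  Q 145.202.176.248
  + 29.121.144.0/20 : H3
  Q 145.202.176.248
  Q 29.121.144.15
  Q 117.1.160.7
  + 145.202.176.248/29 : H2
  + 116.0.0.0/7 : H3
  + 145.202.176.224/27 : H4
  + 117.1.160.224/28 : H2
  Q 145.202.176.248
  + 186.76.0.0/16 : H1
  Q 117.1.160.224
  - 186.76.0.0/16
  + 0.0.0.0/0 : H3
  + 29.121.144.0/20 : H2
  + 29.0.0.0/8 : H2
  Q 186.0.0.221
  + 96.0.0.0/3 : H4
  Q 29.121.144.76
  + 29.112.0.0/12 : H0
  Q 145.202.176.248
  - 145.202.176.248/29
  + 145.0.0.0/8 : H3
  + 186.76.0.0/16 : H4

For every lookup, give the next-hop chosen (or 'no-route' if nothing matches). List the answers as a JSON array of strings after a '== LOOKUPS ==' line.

Process each operation:
  + 117.1.160.0/23 (H0) depth=23
  + 186.0.0.0/8 (H2) depth=8
  + 145.202.176.248/32 (H3) depth=32
  + 117.1.0.0/16 (H4) depth=16
  + 186.76.165.0/24 (H2) depth=24
  ? 117.1.0.5  path d0:-→d1:-→d2:-→d3:-→d4:-→d5:-→d6:-→d7:-→d8:-→d9:-→d10:-→d11:-→d12:-→d13:-→d14:-→d15:-→d16:H4  best=H4
  + 0.0.0.0/0 (H3) depth=0
  ? 145.202.176.248  path d0:H3→d1:-→d2:-→d3:-→d4:-→d5:-→d6:-→d7:-→d8:-→d9:-→d10:-→d11:-→d12:-→d13:-→d14:-→d15:-→d16:-→d17:-→d18:-→d19:-→d20:-→d21:-→d22:-→d23:-→d24:-→d25:-→d26:-→d27:-→d28:-→d29:-→d30:-→d31:-→d32:H3  best=H3
  + 29.121.144.0/20 (H3) depth=20
  ? 145.202.176.248  path d0:H3→d1:-→d2:-→d3:-→d4:-→d5:-→d6:-→d7:-→d8:-→d9:-→d10:-→d11:-→d12:-→d13:-→d14:-→d15:-→d16:-→d17:-→d18:-→d19:-→d20:-→d21:-→d22:-→d23:-→d24:-→d25:-→d26:-→d27:-→d28:-→d29:-→d30:-→d31:-→d32:H3  best=H3
  ? 29.121.144.15  path d0:H3→d1:-→d2:-→d3:-→d4:-→d5:-→d6:-→d7:-→d8:-→d9:-→d10:-→d11:-→d12:-→d13:-→d14:-→d15:-→d16:-→d17:-→d18:-→d19:-→d20:H3  best=H3
  ? 117.1.160.7  path d0:H3→d1:-→d2:-→d3:-→d4:-→d5:-→d6:-→d7:-→d8:-→d9:-→d10:-→d11:-→d12:-→d13:-→d14:-→d15:-→d16:H4→d17:-→d18:-→d19:-→d20:-→d21:-→d22:-→d23:H0  best=H0
  + 145.202.176.248/29 (H2) depth=29
  + 116.0.0.0/7 (H3) depth=7
  + 145.202.176.224/27 (H4) depth=27
  + 117.1.160.224/28 (H2) depth=28
  ? 145.202.176.248  path d0:H3→d1:-→d2:-→d3:-→d4:-→d5:-→d6:-→d7:-→d8:-→d9:-→d10:-→d11:-→d12:-→d13:-→d14:-→d15:-→d16:-→d17:-→d18:-→d19:-→d20:-→d21:-→d22:-→d23:-→d24:-→d25:-→d26:-→d27:H4→d28:-→d29:H2→d30:-→d31:-→d32:H3  best=H3
  + 186.76.0.0/16 (H1) depth=16
  ? 117.1.160.224  path d0:H3→d1:-→d2:-→d3:-→d4:-→d5:-→d6:-→d7:H3→d8:-→d9:-→d10:-→d11:-→d12:-→d13:-→d14:-→d15:-→d16:H4→d17:-→d18:-→d19:-→d20:-→d21:-→d22:-→d23:H0→d24:-→d25:-→d26:-→d27:-→d28:H2  best=H2
  del 186.76.0.0/16 (clear depth 16)
  + 0.0.0.0/0 (H3) depth=0
  + 29.121.144.0/20 (H2) depth=20
  + 29.0.0.0/8 (H2) depth=8
  ? 186.0.0.221  path d0:H3→d1:-→d2:-→d3:-→d4:-→d5:-→d6:-→d7:-→d8:H2→d9:-  best=H2
  + 96.0.0.0/3 (H4) depth=3
  ? 29.121.144.76  path d0:H3→d1:-→d2:-→d3:-→d4:-→d5:-→d6:-→d7:-→d8:H2→d9:-→d10:-→d11:-→d12:-→d13:-→d14:-→d15:-→d16:-→d17:-→d18:-→d19:-→d20:H2  best=H2
  + 29.112.0.0/12 (H0) depth=12
  ? 145.202.176.248  path d0:H3→d1:-→d2:-→d3:-→d4:-→d5:-→d6:-→d7:-→d8:-→d9:-→d10:-→d11:-→d12:-→d13:-→d14:-→d15:-→d16:-→d17:-→d18:-→d19:-→d20:-→d21:-→d22:-→d23:-→d24:-→d25:-→d26:-→d27:H4→d28:-→d29:H2→d30:-→d31:-→d32:H3  best=H3
  del 145.202.176.248/29 (clear depth 29)
  + 145.0.0.0/8 (H3) depth=8
  + 186.76.0.0/16 (H4) depth=16

== LOOKUPS ==
["H4","H3","H3","H3","H0","H3","H2","H2","H2","H3"]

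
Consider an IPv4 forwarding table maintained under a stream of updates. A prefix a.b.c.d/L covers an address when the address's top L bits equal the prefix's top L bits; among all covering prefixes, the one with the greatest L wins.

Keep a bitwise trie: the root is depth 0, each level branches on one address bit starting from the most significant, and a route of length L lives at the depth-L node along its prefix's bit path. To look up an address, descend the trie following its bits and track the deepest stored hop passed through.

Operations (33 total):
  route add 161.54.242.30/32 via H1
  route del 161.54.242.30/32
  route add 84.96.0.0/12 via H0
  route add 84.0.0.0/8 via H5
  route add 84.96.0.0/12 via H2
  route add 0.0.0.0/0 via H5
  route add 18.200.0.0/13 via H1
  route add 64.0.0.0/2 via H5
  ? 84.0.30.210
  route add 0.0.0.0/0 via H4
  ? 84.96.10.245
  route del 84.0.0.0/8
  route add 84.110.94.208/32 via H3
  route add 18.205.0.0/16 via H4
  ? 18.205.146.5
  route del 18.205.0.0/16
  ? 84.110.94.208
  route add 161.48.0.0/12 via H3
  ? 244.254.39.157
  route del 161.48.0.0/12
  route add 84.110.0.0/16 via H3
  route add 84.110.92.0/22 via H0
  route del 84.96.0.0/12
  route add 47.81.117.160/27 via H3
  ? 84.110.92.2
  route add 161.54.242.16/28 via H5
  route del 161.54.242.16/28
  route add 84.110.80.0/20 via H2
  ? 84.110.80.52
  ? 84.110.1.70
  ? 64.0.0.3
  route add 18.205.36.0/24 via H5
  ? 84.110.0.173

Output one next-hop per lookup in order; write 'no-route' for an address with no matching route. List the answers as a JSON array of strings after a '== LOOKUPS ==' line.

Process each operation:
  + 161.54.242.30/32 (H1) depth=32
  del 161.54.242.30/32 (clear depth 32)
  + 84.96.0.0/12 (H0) depth=12
  + 84.0.0.0/8 (H5) depth=8
  + 84.96.0.0/12 (H2) depth=12
  + 0.0.0.0/0 (H5) depth=0
  + 18.200.0.0/13 (H1) depth=13
  + 64.0.0.0/2 (H5) depth=2
  Q 84.0.30.210: descend 010101000 ; hops seen [H5,H5,H5] ; pick H5
  + 0.0.0.0/0 (H4) depth=0
  Q 84.96.10.245: descend 010101000110 ; hops seen [H4,H5,H5,H2] ; pick H2
  del 84.0.0.0/8 (clear depth 8)
  + 84.110.94.208/32 (H3) depth=32
  + 18.205.0.0/16 (H4) depth=16
  Q 18.205.146.5: descend 0001001011001101 ; hops seen [H4,H1,H4] ; pick H4
  del 18.205.0.0/16 (clear depth 16)
  Q 84.110.94.208: descend 01010100011011100101111011010000 ; hops seen [H4,H5,H2,H3] ; pick H3
  + 161.48.0.0/12 (H3) depth=12
  Q 244.254.39.157: descend 1 ; hops seen [H4] ; pick H4
  del 161.48.0.0/12 (clear depth 12)
  + 84.110.0.0/16 (H3) depth=16
  + 84.110.92.0/22 (H0) depth=22
  del 84.96.0.0/12 (clear depth 12)
  + 47.81.117.160/27 (H3) depth=27
  Q 84.110.92.2: descend 0101010001101110010111 ; hops seen [H4,H5,H3,H0] ; pick H0
  + 161.54.242.16/28 (H5) depth=28
  del 161.54.242.16/28 (clear depth 28)
  + 84.110.80.0/20 (H2) depth=20
  Q 84.110.80.52: descend 01010100011011100101 ; hops seen [H4,H5,H3,H2] ; pick H2
  Q 84.110.1.70: descend 01010100011011100 ; hops seen [H4,H5,H3] ; pick H3
  Q 64.0.0.3: descend 010 ; hops seen [H4,H5] ; pick H5
  + 18.205.36.0/24 (H5) depth=24
  Q 84.110.0.173: descend 01010100011011100 ; hops seen [H4,H5,H3] ; pick H3

== LOOKUPS ==
["H5","H2","H4","H3","H4","H0","H2","H3","H5","H3"]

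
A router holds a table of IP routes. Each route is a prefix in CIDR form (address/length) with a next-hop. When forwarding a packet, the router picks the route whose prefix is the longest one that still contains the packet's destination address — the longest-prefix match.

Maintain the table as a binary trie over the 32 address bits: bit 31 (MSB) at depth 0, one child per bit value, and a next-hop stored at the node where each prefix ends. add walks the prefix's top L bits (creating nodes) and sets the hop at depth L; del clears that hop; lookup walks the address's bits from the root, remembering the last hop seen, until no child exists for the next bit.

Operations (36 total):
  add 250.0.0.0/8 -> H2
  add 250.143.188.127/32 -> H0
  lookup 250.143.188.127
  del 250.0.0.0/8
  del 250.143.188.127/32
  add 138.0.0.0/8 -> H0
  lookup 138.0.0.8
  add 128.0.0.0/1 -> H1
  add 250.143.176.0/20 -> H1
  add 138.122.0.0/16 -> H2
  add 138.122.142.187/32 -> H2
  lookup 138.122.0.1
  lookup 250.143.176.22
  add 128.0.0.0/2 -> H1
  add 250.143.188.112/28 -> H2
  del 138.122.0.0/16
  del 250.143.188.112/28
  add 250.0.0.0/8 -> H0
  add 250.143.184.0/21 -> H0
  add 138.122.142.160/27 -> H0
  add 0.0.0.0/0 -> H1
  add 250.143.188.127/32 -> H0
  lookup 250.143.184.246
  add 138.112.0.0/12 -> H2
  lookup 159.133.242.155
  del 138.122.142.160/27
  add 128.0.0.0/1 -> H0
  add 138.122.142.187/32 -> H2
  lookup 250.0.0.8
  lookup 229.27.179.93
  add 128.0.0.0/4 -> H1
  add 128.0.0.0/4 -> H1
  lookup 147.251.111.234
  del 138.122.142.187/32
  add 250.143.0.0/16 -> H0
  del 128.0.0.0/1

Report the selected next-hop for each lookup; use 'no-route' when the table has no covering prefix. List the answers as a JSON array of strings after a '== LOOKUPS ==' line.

Process each operation:
  + 250.0.0.0/8 (H2) depth=8
  + 250.143.188.127/32 (H0) depth=32
  ? 250.143.188.127  path d0:-→d1:-→d2:-→d3:-→d4:-→d5:-→d6:-→d7:-→d8:H2→d9:-→d10:-→d11:-→d12:-→d13:-→d14:-→d15:-→d16:-→d17:-→d18:-→d19:-→d20:-→d21:-→d22:-→d23:-→d24:-→d25:-→d26:-→d27:-→d28:-→d29:-→d30:-→d31:-→d32:H0  best=H0
  - 250.0.0.0/8 clear@8
  - 250.143.188.127/32 clear@32
  + 138.0.0.0/8 (H0) depth=8
  ? 138.0.0.8  path d0:-→d1:-→d2:-→d3:-→d4:-→d5:-→d6:-→d7:-→d8:H0  best=H0
  + 128.0.0.0/1 (H1) depth=1
  + 250.143.176.0/20 (H1) depth=20
  + 138.122.0.0/16 (H2) depth=16
  + 138.122.142.187/32 (H2) depth=32
  ? 138.122.0.1  path d0:-→d1:H1→d2:-→d3:-→d4:-→d5:-→d6:-→d7:-→d8:H0→d9:-→d10:-→d11:-→d12:-→d13:-→d14:-→d15:-→d16:H2  best=H2
  ? 250.143.176.22  path d0:-→d1:H1→d2:-→d3:-→d4:-→d5:-→d6:-→d7:-→d8:-→d9:-→d10:-→d11:-→d12:-→d13:-→d14:-→d15:-→d16:-→d17:-→d18:-→d19:-→d20:H1  best=H1
  + 128.0.0.0/2 (H1) depth=2
  + 250.143.188.112/28 (H2) depth=28
  - 138.122.0.0/16 clear@16
  - 250.143.188.112/28 clear@28
  + 250.0.0.0/8 (H0) depth=8
  + 250.143.184.0/21 (H0) depth=21
  + 138.122.142.160/27 (H0) depth=27
  + 0.0.0.0/0 (H1) depth=0
  + 250.143.188.127/32 (H0) depth=32
  ? 250.143.184.246  path d0:H1→d1:H1→d2:-→d3:-→d4:-→d5:-→d6:-→d7:-→d8:H0→d9:-→d10:-→d11:-→d12:-→d13:-→d14:-→d15:-→d16:-→d17:-→d18:-→d19:-→d20:H1→d21:H0  best=H0
  + 138.112.0.0/12 (H2) depth=12
  ? 159.133.242.155  path d0:H1→d1:H1→d2:H1→d3:-  best=H1
  - 138.122.142.160/27 clear@27
  + 128.0.0.0/1 (H0) depth=1
  + 138.122.142.187/32 (H2) depth=32
  ? 250.0.0.8  path d0:H1→d1:H0→d2:-→d3:-→d4:-→d5:-→d6:-→d7:-→d8:H0  best=H0
  ? 229.27.179.93  path d0:H1→d1:H0→d2:-→d3:-  best=H0
  + 128.0.0.0/4 (H1) depth=4
  + 128.0.0.0/4 (H1) depth=4
  ? 147.251.111.234  path d0:H1→d1:H0→d2:H1→d3:-  best=H1
  - 138.122.142.187/32 clear@32
  + 250.143.0.0/16 (H0) depth=16
  - 128.0.0.0/1 clear@1

== LOOKUPS ==
["H0","H0","H2","H1","H0","H1","H0","H0","H1"]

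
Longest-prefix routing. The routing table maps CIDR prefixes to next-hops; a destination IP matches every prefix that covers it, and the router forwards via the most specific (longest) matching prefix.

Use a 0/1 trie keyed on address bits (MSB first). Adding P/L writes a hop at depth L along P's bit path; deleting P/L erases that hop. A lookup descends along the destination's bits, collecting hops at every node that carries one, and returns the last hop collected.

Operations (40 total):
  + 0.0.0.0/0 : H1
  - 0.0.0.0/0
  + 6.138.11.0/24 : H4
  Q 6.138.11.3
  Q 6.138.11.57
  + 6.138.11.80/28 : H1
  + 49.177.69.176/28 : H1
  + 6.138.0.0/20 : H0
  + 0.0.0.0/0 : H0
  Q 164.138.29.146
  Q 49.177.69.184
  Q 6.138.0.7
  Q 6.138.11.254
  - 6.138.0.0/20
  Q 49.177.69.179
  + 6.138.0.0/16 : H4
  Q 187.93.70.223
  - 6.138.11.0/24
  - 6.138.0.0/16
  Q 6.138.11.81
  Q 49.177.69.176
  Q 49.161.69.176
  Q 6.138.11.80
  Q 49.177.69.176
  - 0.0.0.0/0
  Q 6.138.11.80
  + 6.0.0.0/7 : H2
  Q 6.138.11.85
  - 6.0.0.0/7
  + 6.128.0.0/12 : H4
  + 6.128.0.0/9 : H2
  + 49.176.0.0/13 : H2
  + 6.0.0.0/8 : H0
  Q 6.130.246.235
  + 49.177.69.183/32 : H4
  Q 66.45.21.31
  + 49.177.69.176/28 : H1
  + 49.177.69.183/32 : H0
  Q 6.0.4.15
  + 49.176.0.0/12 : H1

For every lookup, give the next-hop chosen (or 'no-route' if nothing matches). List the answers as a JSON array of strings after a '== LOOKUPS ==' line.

Trace:
  add 0.0.0.0/0 -> H1 at depth 0
  - 0.0.0.0/0 clear@0
  add 6.138.11.0/24 -> H4 at depth 24
  Q 6.138.11.3: descend 000001101000101000001011 ; hops seen [H4] ; pick H4
  Q 6.138.11.57: descend 000001101000101000001011 ; hops seen [H4] ; pick H4
  add 6.138.11.80/28 -> H1 at depth 28
  add 49.177.69.176/28 -> H1 at depth 28
  add 6.138.0.0/20 -> H0 at depth 20
  add 0.0.0.0/0 -> H0 at depth 0
  Q 164.138.29.146: descend ε ; hops seen [H0] ; pick H0
  Q 49.177.69.184: descend 0011000110110001010001011011 ; hops seen [H0,H1] ; pick H1
  Q 6.138.0.7: descend 00000110100010100000 ; hops seen [H0,H0] ; pick H0
  Q 6.138.11.254: descend 000001101000101000001011 ; hops seen [H0,H0,H4] ; pick H4
  - 6.138.0.0/20 clear@20
  Q 49.177.69.179: descend 0011000110110001010001011011 ; hops seen [H0,H1] ; pick H1
  add 6.138.0.0/16 -> H4 at depth 16
  Q 187.93.70.223: descend ε ; hops seen [H0] ; pick H0
  - 6.138.11.0/24 clear@24
  - 6.138.0.0/16 clear@16
  Q 6.138.11.81: descend 0000011010001010000010110101 ; hops seen [H0,H1] ; pick H1
  Q 49.177.69.176: descend 0011000110110001010001011011 ; hops seen [H0,H1] ; pick H1
  Q 49.161.69.176: descend 00110001101 ; hops seen [H0] ; pick H0
  Q 6.138.11.80: descend 0000011010001010000010110101 ; hops seen [H0,H1] ; pick H1
  Q 49.177.69.176: descend 0011000110110001010001011011 ; hops seen [H0,H1] ; pick H1
  - 0.0.0.0/0 clear@0
  Q 6.138.11.80: descend 0000011010001010000010110101 ; hops seen [H1] ; pick H1
  add 6.0.0.0/7 -> H2 at depth 7
  Q 6.138.11.85: descend 0000011010001010000010110101 ; hops seen [H2,H1] ; pick H1
  - 6.0.0.0/7 clear@7
  add 6.128.0.0/12 -> H4 at depth 12
  add 6.128.0.0/9 -> H2 at depth 9
  add 49.176.0.0/13 -> H2 at depth 13
  add 6.0.0.0/8 -> H0 at depth 8
  Q 6.130.246.235: descend 000001101000 ; hops seen [H0,H2,H4] ; pick H4
  add 49.177.69.183/32 -> H4 at depth 32
  Q 66.45.21.31: descend 0 ; hops seen [∅] ; pick no-route
  add 49.177.69.176/28 -> H1 at depth 28
  add 49.177.69.183/32 -> H0 at depth 32
  Q 6.0.4.15: descend 00000110 ; hops seen [H0] ; pick H0
  add 49.176.0.0/12 -> H1 at depth 12

== LOOKUPS ==
["H4","H4","H0","H1","H0","H4","H1","H0","H1","H1","H0","H1","H1","H1","H1","H4","no-route","H0"]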